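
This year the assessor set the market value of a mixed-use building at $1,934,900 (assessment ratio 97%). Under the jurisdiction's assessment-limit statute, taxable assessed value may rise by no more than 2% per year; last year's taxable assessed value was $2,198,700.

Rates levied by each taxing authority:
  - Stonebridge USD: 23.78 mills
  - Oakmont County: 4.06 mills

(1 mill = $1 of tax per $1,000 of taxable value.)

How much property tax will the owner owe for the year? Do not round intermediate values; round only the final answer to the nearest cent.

$52,251.59

Uncapped assessed value = $1,934,900 × 0.97 = $1,876,853
Cap limit = $2,198,700 × 1.02 = $2,242,674
Taxable assessed value = min($1,876,853, $2,242,674) = $1,876,853 (cap does not bind)
Stonebridge USD: $1,876,853 × 0.02378 = $44,631.56434
Oakmont County: $1,876,853 × 0.00406 = $7,620.02318
Total = $52,251.58752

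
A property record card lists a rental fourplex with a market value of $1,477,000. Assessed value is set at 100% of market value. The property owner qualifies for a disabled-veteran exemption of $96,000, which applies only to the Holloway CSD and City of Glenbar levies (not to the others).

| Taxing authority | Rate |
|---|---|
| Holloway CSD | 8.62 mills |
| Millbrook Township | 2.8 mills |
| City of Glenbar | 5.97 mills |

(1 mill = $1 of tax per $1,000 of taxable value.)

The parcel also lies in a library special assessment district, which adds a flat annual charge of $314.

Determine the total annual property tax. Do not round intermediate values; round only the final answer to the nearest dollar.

$24,598

Assessed value = $1,477,000 × 1 = $1,477,000
Holloway CSD: ($1,477,000 − $96,000) × 0.00862 = $1,381,000 × 0.00862 = $11,904.22
Millbrook Township: $1,477,000 × 0.0028 = $4,135.6
City of Glenbar: ($1,477,000 − $96,000) × 0.00597 = $1,381,000 × 0.00597 = $8,244.57
Levies subtotal = $24,284.39
Total = $24,284.39 + $314 = $24,598.39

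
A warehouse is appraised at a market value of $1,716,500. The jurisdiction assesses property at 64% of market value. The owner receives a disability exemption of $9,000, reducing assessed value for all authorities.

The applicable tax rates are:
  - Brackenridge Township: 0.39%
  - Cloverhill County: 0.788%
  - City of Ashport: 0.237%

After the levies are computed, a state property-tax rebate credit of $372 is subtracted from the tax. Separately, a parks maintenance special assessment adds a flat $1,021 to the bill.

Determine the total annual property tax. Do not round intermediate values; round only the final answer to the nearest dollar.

Assessed value = $1,716,500 × 0.64 = $1,098,560
Taxable value = $1,098,560 − $9,000 = $1,089,560
Brackenridge Township: $1,089,560 × 0.0039 = $4,249.284
Cloverhill County: $1,089,560 × 0.00788 = $8,585.7328
City of Ashport: $1,089,560 × 0.00237 = $2,582.2572
Levies subtotal = $15,417.274
After credit = $15,417.274 − $372 = $15,045.274
Total = $15,045.274 + $1,021 = $16,066.274

$16,066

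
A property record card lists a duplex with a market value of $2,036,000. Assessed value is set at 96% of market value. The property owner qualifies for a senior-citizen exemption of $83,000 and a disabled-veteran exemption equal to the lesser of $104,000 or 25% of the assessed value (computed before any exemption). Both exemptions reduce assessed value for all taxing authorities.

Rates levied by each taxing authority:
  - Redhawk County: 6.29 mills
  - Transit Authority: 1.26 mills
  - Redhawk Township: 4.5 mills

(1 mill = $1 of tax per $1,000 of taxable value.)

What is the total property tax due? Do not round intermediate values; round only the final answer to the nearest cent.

Assessed value = $2,036,000 × 0.96 = $1,954,560
Disabled-veteran exemption = min($104,000, 25% × $1,954,560) = min($104,000, $488,640) = $104,000 (dollar cap binds)
Taxable value = $1,954,560 − $83,000 − $104,000 = $1,767,560
Redhawk County: $1,767,560 × 0.00629 = $11,117.9524
Transit Authority: $1,767,560 × 0.00126 = $2,227.1256
Redhawk Township: $1,767,560 × 0.0045 = $7,954.02
Total = $21,299.098

$21,299.10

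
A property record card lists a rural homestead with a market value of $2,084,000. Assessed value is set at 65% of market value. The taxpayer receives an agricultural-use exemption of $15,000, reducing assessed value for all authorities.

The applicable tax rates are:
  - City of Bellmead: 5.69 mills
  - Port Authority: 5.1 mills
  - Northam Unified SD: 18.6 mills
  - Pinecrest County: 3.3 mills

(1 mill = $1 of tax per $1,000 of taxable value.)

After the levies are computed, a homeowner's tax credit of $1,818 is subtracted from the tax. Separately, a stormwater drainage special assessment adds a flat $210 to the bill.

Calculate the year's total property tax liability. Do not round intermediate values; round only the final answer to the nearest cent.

$42,183.52

Assessed value = $2,084,000 × 0.65 = $1,354,600
Taxable value = $1,354,600 − $15,000 = $1,339,600
City of Bellmead: $1,339,600 × 0.00569 = $7,622.324
Port Authority: $1,339,600 × 0.0051 = $6,831.96
Northam Unified SD: $1,339,600 × 0.0186 = $24,916.56
Pinecrest County: $1,339,600 × 0.0033 = $4,420.68
Levies subtotal = $43,791.524
After credit = $43,791.524 − $1,818 = $41,973.524
Total = $41,973.524 + $210 = $42,183.524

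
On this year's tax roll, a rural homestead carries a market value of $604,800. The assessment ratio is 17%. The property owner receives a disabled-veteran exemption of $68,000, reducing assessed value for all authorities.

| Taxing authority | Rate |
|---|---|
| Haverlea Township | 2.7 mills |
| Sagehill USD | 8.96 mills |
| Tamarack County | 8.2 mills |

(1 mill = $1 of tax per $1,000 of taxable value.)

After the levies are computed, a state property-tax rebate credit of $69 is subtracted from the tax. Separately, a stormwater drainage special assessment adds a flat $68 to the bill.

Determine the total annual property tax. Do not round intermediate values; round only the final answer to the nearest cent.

$690.45

Assessed value = $604,800 × 0.17 = $102,816
Taxable value = $102,816 − $68,000 = $34,816
Haverlea Township: $34,816 × 0.0027 = $94.0032
Sagehill USD: $34,816 × 0.00896 = $311.95136
Tamarack County: $34,816 × 0.0082 = $285.4912
Levies subtotal = $691.44576
After credit = $691.44576 − $69 = $622.44576
Total = $622.44576 + $68 = $690.44576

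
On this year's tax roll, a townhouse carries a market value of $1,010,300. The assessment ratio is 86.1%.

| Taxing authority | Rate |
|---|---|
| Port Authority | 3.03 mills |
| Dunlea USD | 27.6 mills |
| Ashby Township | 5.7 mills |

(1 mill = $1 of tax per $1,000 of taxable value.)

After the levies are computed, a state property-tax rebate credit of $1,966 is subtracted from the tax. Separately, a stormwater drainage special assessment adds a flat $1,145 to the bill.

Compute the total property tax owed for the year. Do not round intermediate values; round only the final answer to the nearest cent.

Assessed value = $1,010,300 × 0.861 = $869,868.3
Port Authority: $869,868.3 × 0.00303 = $2,635.700949
Dunlea USD: $869,868.3 × 0.0276 = $24,008.36508
Ashby Township: $869,868.3 × 0.0057 = $4,958.24931
Levies subtotal = $31,602.315339
After credit = $31,602.315339 − $1,966 = $29,636.315339
Total = $29,636.315339 + $1,145 = $30,781.315339

$30,781.32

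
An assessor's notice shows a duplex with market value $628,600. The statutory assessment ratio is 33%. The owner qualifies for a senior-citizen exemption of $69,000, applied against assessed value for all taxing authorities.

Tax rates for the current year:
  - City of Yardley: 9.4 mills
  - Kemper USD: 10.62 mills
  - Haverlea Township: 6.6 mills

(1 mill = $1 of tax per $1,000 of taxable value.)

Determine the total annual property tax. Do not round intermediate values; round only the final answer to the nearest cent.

Assessed value = $628,600 × 0.33 = $207,438
Taxable value = $207,438 − $69,000 = $138,438
City of Yardley: $138,438 × 0.0094 = $1,301.3172
Kemper USD: $138,438 × 0.01062 = $1,470.21156
Haverlea Township: $138,438 × 0.0066 = $913.6908
Total = $1,301.3172 + $1,470.21156 + $913.6908 = $3,685.21956

$3,685.22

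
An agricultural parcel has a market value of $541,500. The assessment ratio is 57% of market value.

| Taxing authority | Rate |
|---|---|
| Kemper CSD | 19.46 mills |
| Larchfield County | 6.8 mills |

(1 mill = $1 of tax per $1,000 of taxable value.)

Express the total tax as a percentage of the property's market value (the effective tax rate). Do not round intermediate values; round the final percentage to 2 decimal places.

Assessed value = $541,500 × 0.57 = $308,655
Kemper CSD: $308,655 × 0.01946 = $6,006.4263
Larchfield County: $308,655 × 0.0068 = $2,098.854
Total tax = $8,105.2803
Effective rate = $8,105.2803 ÷ $541,500 = 1.50% of market value

1.50%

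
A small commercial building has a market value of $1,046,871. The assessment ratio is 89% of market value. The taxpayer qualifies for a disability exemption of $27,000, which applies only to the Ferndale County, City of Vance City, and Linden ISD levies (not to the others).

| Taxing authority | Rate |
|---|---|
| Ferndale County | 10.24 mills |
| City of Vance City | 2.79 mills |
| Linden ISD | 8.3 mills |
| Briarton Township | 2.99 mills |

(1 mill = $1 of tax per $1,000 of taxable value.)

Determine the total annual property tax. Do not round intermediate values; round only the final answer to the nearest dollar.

Assessed value = $1,046,871 × 0.89 = $931,715.19
Ferndale County: ($931,715.19 − $27,000) × 0.01024 = $904,715.19 × 0.01024 = $9,264.2835456
City of Vance City: ($931,715.19 − $27,000) × 0.00279 = $904,715.19 × 0.00279 = $2,524.1553801
Linden ISD: ($931,715.19 − $27,000) × 0.0083 = $904,715.19 × 0.0083 = $7,509.136077
Briarton Township: $931,715.19 × 0.00299 = $2,785.8284181
Total = $22,083.4034208

$22,083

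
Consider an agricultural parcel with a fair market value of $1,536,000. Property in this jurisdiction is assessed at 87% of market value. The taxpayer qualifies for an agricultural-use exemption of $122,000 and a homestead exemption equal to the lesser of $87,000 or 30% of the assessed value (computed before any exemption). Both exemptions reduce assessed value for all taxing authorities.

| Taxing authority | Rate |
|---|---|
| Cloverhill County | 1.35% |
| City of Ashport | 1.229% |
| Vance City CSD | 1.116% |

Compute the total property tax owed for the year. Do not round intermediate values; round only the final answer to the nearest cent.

$41,654.47

Assessed value = $1,536,000 × 0.87 = $1,336,320
Homestead exemption = min($87,000, 30% × $1,336,320) = min($87,000, $400,896) = $87,000 (dollar cap binds)
Taxable value = $1,336,320 − $122,000 − $87,000 = $1,127,320
Cloverhill County: $1,127,320 × 0.0135 = $15,218.82
City of Ashport: $1,127,320 × 0.01229 = $13,854.7628
Vance City CSD: $1,127,320 × 0.01116 = $12,580.8912
Total = $41,654.474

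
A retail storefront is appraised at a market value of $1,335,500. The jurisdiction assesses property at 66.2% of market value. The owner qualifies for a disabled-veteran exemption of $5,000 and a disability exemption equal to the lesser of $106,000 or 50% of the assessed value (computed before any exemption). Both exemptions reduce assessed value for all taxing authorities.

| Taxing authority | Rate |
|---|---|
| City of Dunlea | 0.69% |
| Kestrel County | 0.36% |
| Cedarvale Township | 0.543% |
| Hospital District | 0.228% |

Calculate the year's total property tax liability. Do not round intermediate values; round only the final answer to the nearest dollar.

Assessed value = $1,335,500 × 0.662 = $884,101
Disability exemption = min($106,000, 50% × $884,101) = min($106,000, $442,050.5) = $106,000 (dollar cap binds)
Taxable value = $884,101 − $5,000 − $106,000 = $773,101
City of Dunlea: $773,101 × 0.0069 = $5,334.3969
Kestrel County: $773,101 × 0.0036 = $2,783.1636
Cedarvale Township: $773,101 × 0.00543 = $4,197.93843
Hospital District: $773,101 × 0.00228 = $1,762.67028
Total = $14,078.16921

$14,078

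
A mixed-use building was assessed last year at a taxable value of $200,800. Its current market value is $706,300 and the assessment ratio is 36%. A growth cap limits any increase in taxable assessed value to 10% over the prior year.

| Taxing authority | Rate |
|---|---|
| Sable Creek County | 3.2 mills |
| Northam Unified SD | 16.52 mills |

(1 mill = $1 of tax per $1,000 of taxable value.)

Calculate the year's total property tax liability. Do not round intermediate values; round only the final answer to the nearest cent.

Uncapped assessed value = $706,300 × 0.36 = $254,268
Cap limit = $200,800 × 1.1 = $220,880
Taxable assessed value = min($254,268, $220,880) = $220,880 (cap binds)
Sable Creek County: $220,880 × 0.0032 = $706.816
Northam Unified SD: $220,880 × 0.01652 = $3,648.9376
Total = $4,355.7536

$4,355.75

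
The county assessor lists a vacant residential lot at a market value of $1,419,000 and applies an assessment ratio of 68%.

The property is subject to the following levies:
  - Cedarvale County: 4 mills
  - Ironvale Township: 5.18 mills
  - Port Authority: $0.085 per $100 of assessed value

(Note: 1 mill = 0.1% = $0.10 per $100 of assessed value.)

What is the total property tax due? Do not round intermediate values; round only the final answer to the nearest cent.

$9,678.15

Assessed value = $1,419,000 × 0.68 = $964,920
Cedarvale County: $964,920 × 0.004 = $3,859.68
Ironvale Township: $964,920 × 0.00518 = $4,998.2856
Port Authority: $964,920 × 0.00085 = $820.182
Total = $9,678.1476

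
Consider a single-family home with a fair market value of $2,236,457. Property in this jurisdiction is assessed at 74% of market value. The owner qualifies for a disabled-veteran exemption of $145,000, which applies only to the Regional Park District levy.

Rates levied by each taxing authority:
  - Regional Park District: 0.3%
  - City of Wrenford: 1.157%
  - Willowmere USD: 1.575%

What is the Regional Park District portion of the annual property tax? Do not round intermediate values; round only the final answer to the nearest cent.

Assessed value = $2,236,457 × 0.74 = $1,654,978.18
Regional Park District taxable value = $1,654,978.18 − $145,000 = $1,509,978.18
Regional Park District levy = $1,509,978.18 × 0.003 = $4,529.93454

$4,529.93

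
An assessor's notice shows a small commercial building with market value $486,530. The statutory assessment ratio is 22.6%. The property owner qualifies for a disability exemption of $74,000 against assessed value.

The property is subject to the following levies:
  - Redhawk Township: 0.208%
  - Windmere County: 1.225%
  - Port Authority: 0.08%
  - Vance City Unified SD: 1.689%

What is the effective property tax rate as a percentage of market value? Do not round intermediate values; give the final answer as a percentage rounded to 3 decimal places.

Assessed value = $486,530 × 0.226 = $109,955.78
Taxable value = $109,955.78 − $74,000 = $35,955.78
Redhawk Township: $35,955.78 × 0.00208 = $74.7880224
Windmere County: $35,955.78 × 0.01225 = $440.458305
Port Authority: $35,955.78 × 0.0008 = $28.764624
Vance City Unified SD: $35,955.78 × 0.01689 = $607.2931242
Total tax = $1,151.3040756
Effective rate = $1,151.3040756 ÷ $486,530 = 0.237% of market value

0.237%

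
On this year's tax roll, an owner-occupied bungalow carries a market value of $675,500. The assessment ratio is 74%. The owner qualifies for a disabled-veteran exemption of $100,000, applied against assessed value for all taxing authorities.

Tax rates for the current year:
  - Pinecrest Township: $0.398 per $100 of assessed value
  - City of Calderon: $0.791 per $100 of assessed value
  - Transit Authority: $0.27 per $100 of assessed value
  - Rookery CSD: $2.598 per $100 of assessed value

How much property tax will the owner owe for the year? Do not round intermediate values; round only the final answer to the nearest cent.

Assessed value = $675,500 × 0.74 = $499,870
Taxable value = $499,870 − $100,000 = $399,870
Pinecrest Township: $399,870 × 0.00398 = $1,591.4826
City of Calderon: $399,870 × 0.00791 = $3,162.9717
Transit Authority: $399,870 × 0.0027 = $1,079.649
Rookery CSD: $399,870 × 0.02598 = $10,388.6226
Total = $1,591.4826 + $3,162.9717 + $1,079.649 + $10,388.6226 = $16,222.7259

$16,222.73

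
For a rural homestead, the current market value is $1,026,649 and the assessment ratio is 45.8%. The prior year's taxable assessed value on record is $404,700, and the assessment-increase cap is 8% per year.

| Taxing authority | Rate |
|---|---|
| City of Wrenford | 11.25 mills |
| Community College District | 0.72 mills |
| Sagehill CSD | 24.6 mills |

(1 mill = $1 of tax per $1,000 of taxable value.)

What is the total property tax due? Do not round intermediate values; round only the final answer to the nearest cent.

Uncapped assessed value = $1,026,649 × 0.458 = $470,205.242
Cap limit = $404,700 × 1.08 = $437,076
Taxable assessed value = min($470,205.242, $437,076) = $437,076 (cap binds)
City of Wrenford: $437,076 × 0.01125 = $4,917.105
Community College District: $437,076 × 0.00072 = $314.69472
Sagehill CSD: $437,076 × 0.0246 = $10,752.0696
Total = $15,983.86932

$15,983.87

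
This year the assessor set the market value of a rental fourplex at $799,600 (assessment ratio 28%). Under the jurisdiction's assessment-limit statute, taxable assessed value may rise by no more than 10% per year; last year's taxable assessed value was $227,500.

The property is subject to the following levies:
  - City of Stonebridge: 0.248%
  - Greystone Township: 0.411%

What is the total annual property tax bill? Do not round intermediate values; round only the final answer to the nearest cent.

$1,475.42

Uncapped assessed value = $799,600 × 0.28 = $223,888
Cap limit = $227,500 × 1.1 = $250,250
Taxable assessed value = min($223,888, $250,250) = $223,888 (cap does not bind)
City of Stonebridge: $223,888 × 0.00248 = $555.24224
Greystone Township: $223,888 × 0.00411 = $920.17968
Total = $1,475.42192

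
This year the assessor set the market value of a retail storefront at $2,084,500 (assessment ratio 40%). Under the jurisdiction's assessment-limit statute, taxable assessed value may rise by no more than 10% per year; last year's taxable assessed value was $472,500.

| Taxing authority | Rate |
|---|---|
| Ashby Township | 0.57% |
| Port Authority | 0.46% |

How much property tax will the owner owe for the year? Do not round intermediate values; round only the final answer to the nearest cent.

$5,353.43

Uncapped assessed value = $2,084,500 × 0.4 = $833,800
Cap limit = $472,500 × 1.1 = $519,750
Taxable assessed value = min($833,800, $519,750) = $519,750 (cap binds)
Ashby Township: $519,750 × 0.0057 = $2,962.575
Port Authority: $519,750 × 0.0046 = $2,390.85
Total = $5,353.425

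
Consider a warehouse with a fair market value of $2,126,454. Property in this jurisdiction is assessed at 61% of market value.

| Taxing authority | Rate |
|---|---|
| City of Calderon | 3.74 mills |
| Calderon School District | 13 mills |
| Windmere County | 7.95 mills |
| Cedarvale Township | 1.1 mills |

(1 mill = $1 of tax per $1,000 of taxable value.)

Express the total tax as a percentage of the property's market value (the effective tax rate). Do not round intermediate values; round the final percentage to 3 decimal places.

Assessed value = $2,126,454 × 0.61 = $1,297,136.94
City of Calderon: $1,297,136.94 × 0.00374 = $4,851.2921556
Calderon School District: $1,297,136.94 × 0.013 = $16,862.78022
Windmere County: $1,297,136.94 × 0.00795 = $10,312.238673
Cedarvale Township: $1,297,136.94 × 0.0011 = $1,426.850634
Total tax = $33,453.1616826
Effective rate = $33,453.1616826 ÷ $2,126,454 = 1.573% of market value

1.573%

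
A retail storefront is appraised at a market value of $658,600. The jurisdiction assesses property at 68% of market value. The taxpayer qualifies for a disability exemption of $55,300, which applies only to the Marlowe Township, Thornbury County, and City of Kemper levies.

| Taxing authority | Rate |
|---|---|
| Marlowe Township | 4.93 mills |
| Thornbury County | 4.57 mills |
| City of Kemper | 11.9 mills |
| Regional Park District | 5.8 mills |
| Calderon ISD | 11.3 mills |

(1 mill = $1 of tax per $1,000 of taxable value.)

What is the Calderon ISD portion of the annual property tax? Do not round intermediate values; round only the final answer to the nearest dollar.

$5,061

Assessed value = $658,600 × 0.68 = $447,848
Calderon ISD taxable value = $447,848 (exemption does not apply)
Calderon ISD levy = $447,848 × 0.0113 = $5,060.6824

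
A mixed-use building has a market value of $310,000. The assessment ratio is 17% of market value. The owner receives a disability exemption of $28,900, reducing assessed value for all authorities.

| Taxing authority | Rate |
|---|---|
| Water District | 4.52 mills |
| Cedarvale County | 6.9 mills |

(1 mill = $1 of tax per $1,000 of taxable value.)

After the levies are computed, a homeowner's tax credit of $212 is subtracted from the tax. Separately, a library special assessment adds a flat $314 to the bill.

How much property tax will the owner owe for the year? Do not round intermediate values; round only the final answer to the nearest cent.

Assessed value = $310,000 × 0.17 = $52,700
Taxable value = $52,700 − $28,900 = $23,800
Water District: $23,800 × 0.00452 = $107.576
Cedarvale County: $23,800 × 0.0069 = $164.22
Levies subtotal = $271.796
After credit = $271.796 − $212 = $59.796
Total = $59.796 + $314 = $373.796

$373.80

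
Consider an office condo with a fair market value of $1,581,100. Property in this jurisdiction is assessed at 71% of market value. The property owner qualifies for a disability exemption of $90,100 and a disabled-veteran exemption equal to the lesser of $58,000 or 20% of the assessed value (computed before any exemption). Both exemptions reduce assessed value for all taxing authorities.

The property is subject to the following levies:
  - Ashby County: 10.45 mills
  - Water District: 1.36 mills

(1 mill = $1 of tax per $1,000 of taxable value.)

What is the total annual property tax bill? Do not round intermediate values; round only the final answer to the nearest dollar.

$11,509

Assessed value = $1,581,100 × 0.71 = $1,122,581
Disabled-veteran exemption = min($58,000, 20% × $1,122,581) = min($58,000, $224,516.2) = $58,000 (dollar cap binds)
Taxable value = $1,122,581 − $90,100 − $58,000 = $974,481
Ashby County: $974,481 × 0.01045 = $10,183.32645
Water District: $974,481 × 0.00136 = $1,325.29416
Total = $11,508.62061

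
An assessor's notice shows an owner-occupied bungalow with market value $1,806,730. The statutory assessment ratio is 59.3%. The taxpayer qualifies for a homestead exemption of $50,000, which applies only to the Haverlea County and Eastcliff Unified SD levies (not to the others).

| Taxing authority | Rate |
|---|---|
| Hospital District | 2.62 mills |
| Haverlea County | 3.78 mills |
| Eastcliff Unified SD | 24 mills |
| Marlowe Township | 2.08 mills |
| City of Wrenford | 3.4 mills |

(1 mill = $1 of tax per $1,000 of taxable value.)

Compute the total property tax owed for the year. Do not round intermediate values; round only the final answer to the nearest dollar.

Assessed value = $1,806,730 × 0.593 = $1,071,390.89
Hospital District: $1,071,390.89 × 0.00262 = $2,807.0441318
Haverlea County: ($1,071,390.89 − $50,000) × 0.00378 = $1,021,390.89 × 0.00378 = $3,860.8575642
Eastcliff Unified SD: ($1,071,390.89 − $50,000) × 0.024 = $1,021,390.89 × 0.024 = $24,513.38136
Marlowe Township: $1,071,390.89 × 0.00208 = $2,228.4930512
City of Wrenford: $1,071,390.89 × 0.0034 = $3,642.729026
Total = $37,052.5051332

$37,053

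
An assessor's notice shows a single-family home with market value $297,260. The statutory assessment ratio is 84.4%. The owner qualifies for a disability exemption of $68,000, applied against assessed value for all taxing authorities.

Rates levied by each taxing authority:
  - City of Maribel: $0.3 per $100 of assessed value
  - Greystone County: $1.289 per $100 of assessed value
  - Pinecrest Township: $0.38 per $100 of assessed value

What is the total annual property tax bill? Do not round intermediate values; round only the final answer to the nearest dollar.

$3,601

Assessed value = $297,260 × 0.844 = $250,887.44
Taxable value = $250,887.44 − $68,000 = $182,887.44
City of Maribel: $182,887.44 × 0.003 = $548.66232
Greystone County: $182,887.44 × 0.01289 = $2,357.4191016
Pinecrest Township: $182,887.44 × 0.0038 = $694.972272
Total = $548.66232 + $2,357.4191016 + $694.972272 = $3,601.0536936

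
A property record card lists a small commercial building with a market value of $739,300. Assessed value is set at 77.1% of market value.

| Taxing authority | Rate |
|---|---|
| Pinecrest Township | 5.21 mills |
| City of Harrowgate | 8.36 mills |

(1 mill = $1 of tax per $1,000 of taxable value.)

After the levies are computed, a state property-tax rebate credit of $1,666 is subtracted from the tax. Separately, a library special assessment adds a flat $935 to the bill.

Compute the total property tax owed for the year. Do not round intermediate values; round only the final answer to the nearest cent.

$7,003.90

Assessed value = $739,300 × 0.771 = $570,000.3
Pinecrest Township: $570,000.3 × 0.00521 = $2,969.701563
City of Harrowgate: $570,000.3 × 0.00836 = $4,765.202508
Levies subtotal = $7,734.904071
After credit = $7,734.904071 − $1,666 = $6,068.904071
Total = $6,068.904071 + $935 = $7,003.904071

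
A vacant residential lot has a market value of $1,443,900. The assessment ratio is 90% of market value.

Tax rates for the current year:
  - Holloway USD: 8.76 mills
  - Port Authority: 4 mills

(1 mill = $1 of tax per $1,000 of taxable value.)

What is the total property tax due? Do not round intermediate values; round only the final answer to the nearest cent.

Assessed value = $1,443,900 × 0.9 = $1,299,510
Holloway USD: $1,299,510 × 0.00876 = $11,383.7076
Port Authority: $1,299,510 × 0.004 = $5,198.04
Total = $11,383.7076 + $5,198.04 = $16,581.7476

$16,581.75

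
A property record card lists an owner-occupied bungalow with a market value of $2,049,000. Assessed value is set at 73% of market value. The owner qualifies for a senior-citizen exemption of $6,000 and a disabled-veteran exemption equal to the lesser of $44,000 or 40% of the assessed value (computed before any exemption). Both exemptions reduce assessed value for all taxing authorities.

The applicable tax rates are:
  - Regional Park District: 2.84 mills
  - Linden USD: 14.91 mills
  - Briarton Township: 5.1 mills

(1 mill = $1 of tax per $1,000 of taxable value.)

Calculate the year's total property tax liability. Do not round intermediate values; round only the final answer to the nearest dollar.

$33,036

Assessed value = $2,049,000 × 0.73 = $1,495,770
Disabled-veteran exemption = min($44,000, 40% × $1,495,770) = min($44,000, $598,308) = $44,000 (dollar cap binds)
Taxable value = $1,495,770 − $6,000 − $44,000 = $1,445,770
Regional Park District: $1,445,770 × 0.00284 = $4,105.9868
Linden USD: $1,445,770 × 0.01491 = $21,556.4307
Briarton Township: $1,445,770 × 0.0051 = $7,373.427
Total = $33,035.8445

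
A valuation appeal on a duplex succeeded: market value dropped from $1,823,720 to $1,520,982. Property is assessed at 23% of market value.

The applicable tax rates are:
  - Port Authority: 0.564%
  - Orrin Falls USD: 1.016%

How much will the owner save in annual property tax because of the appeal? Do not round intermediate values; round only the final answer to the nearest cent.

Old assessed value = $1,823,720 × 0.23 = $419,455.6
New assessed value = $1,520,982 × 0.23 = $349,825.86
Combined rate = 0.00564 + 0.01016 = 0.0158
Old tax = $419,455.6 × 0.0158 = $6,627.39848
New tax = $349,825.86 × 0.0158 = $5,527.248588
Reduction = $6,627.39848 − $5,527.248588 = $1,100.149892

$1,100.15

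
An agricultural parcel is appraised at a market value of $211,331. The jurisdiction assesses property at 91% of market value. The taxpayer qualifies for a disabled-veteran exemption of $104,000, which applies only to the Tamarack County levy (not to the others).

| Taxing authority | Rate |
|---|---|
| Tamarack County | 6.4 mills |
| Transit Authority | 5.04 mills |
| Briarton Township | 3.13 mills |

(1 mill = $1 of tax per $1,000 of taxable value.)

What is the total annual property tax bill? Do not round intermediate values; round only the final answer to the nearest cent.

$2,136.37

Assessed value = $211,331 × 0.91 = $192,311.21
Tamarack County: ($192,311.21 − $104,000) × 0.0064 = $88,311.21 × 0.0064 = $565.191744
Transit Authority: $192,311.21 × 0.00504 = $969.2484984
Briarton Township: $192,311.21 × 0.00313 = $601.9340873
Total = $2,136.3743297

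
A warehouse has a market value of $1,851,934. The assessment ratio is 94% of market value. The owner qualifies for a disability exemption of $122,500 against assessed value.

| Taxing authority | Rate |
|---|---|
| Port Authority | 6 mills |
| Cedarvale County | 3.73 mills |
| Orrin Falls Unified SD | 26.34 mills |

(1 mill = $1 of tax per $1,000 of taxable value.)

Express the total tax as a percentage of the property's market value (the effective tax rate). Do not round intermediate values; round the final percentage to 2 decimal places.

3.15%

Assessed value = $1,851,934 × 0.94 = $1,740,817.96
Taxable value = $1,740,817.96 − $122,500 = $1,618,317.96
Port Authority: $1,618,317.96 × 0.006 = $9,709.90776
Cedarvale County: $1,618,317.96 × 0.00373 = $6,036.3259908
Orrin Falls Unified SD: $1,618,317.96 × 0.02634 = $42,626.4950664
Total tax = $58,372.7288172
Effective rate = $58,372.7288172 ÷ $1,851,934 = 3.15% of market value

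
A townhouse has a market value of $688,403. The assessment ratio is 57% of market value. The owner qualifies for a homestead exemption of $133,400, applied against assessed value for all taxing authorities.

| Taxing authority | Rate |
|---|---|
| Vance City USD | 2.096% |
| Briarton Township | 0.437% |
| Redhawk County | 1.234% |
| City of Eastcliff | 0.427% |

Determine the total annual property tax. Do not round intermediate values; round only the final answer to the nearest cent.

Assessed value = $688,403 × 0.57 = $392,389.71
Taxable value = $392,389.71 − $133,400 = $258,989.71
Vance City USD: $258,989.71 × 0.02096 = $5,428.4243216
Briarton Township: $258,989.71 × 0.00437 = $1,131.7850327
Redhawk County: $258,989.71 × 0.01234 = $3,195.9330214
City of Eastcliff: $258,989.71 × 0.00427 = $1,105.8860617
Total = $5,428.4243216 + $1,131.7850327 + $3,195.9330214 + $1,105.8860617 = $10,862.0284374

$10,862.03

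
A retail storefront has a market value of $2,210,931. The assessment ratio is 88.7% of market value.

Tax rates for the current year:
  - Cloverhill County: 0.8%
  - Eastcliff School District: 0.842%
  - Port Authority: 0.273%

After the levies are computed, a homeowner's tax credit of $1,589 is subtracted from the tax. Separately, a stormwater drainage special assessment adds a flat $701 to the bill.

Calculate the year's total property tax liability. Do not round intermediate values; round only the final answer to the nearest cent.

$36,666.98

Assessed value = $2,210,931 × 0.887 = $1,961,095.797
Cloverhill County: $1,961,095.797 × 0.008 = $15,688.766376
Eastcliff School District: $1,961,095.797 × 0.00842 = $16,512.42661074
Port Authority: $1,961,095.797 × 0.00273 = $5,353.79152581
Levies subtotal = $37,554.98451255
After credit = $37,554.98451255 − $1,589 = $35,965.98451255
Total = $35,965.98451255 + $701 = $36,666.98451255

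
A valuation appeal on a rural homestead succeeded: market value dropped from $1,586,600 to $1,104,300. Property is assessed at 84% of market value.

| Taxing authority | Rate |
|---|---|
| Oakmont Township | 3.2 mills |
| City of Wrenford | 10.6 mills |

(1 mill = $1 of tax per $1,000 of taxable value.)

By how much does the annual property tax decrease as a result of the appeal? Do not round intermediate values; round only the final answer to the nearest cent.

$5,590.82

Old assessed value = $1,586,600 × 0.84 = $1,332,744
New assessed value = $1,104,300 × 0.84 = $927,612
Combined rate = 0.0032 + 0.0106 = 0.0138
Old tax = $1,332,744 × 0.0138 = $18,391.8672
New tax = $927,612 × 0.0138 = $12,801.0456
Reduction = $18,391.8672 − $12,801.0456 = $5,590.8216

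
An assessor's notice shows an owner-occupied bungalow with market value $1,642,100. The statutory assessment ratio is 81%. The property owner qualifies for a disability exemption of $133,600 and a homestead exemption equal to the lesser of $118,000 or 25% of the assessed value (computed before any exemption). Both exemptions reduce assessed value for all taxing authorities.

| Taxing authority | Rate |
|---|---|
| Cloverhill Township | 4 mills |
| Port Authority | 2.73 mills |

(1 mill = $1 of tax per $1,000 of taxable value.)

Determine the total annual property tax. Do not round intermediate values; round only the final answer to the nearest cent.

$7,258.31

Assessed value = $1,642,100 × 0.81 = $1,330,101
Homestead exemption = min($118,000, 25% × $1,330,101) = min($118,000, $332,525.25) = $118,000 (dollar cap binds)
Taxable value = $1,330,101 − $133,600 − $118,000 = $1,078,501
Cloverhill Township: $1,078,501 × 0.004 = $4,314.004
Port Authority: $1,078,501 × 0.00273 = $2,944.30773
Total = $7,258.31173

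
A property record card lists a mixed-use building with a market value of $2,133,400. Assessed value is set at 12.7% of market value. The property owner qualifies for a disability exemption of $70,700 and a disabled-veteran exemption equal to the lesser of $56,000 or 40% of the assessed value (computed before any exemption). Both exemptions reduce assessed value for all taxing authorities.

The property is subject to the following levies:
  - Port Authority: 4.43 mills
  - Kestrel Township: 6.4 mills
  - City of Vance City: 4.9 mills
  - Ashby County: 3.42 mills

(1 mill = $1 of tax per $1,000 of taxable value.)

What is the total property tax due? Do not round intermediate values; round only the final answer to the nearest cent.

Assessed value = $2,133,400 × 0.127 = $270,941.8
Disabled-veteran exemption = min($56,000, 40% × $270,941.8) = min($56,000, $108,376.72) = $56,000 (dollar cap binds)
Taxable value = $270,941.8 − $70,700 − $56,000 = $144,241.8
Port Authority: $144,241.8 × 0.00443 = $638.991174
Kestrel Township: $144,241.8 × 0.0064 = $923.14752
City of Vance City: $144,241.8 × 0.0049 = $706.78482
Ashby County: $144,241.8 × 0.00342 = $493.306956
Total = $2,762.23047

$2,762.23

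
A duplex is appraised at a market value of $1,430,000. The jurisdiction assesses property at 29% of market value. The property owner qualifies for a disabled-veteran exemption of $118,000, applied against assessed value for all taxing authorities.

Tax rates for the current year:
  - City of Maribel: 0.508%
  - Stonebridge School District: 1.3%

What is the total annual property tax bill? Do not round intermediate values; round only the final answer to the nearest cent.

Assessed value = $1,430,000 × 0.29 = $414,700
Taxable value = $414,700 − $118,000 = $296,700
City of Maribel: $296,700 × 0.00508 = $1,507.236
Stonebridge School District: $296,700 × 0.013 = $3,857.1
Total = $1,507.236 + $3,857.1 = $5,364.336

$5,364.34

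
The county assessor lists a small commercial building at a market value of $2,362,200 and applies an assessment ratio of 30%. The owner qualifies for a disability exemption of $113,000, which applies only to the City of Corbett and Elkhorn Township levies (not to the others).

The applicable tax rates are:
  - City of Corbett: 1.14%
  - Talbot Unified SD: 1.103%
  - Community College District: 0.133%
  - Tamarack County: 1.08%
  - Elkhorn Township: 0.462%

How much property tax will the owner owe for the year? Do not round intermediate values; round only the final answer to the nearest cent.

Assessed value = $2,362,200 × 0.3 = $708,660
City of Corbett: ($708,660 − $113,000) × 0.0114 = $595,660 × 0.0114 = $6,790.524
Talbot Unified SD: $708,660 × 0.01103 = $7,816.5198
Community College District: $708,660 × 0.00133 = $942.5178
Tamarack County: $708,660 × 0.0108 = $7,653.528
Elkhorn Township: ($708,660 − $113,000) × 0.00462 = $595,660 × 0.00462 = $2,751.9492
Total = $25,955.0388

$25,955.04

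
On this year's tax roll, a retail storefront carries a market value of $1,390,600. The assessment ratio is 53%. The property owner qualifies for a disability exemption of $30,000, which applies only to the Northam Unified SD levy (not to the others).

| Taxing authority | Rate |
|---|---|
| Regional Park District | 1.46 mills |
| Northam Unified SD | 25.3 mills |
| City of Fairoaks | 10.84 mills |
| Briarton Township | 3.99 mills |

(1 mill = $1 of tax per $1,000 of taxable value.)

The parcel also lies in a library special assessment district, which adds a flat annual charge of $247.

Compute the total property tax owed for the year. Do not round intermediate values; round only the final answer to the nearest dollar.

$30,141

Assessed value = $1,390,600 × 0.53 = $737,018
Regional Park District: $737,018 × 0.00146 = $1,076.04628
Northam Unified SD: ($737,018 − $30,000) × 0.0253 = $707,018 × 0.0253 = $17,887.5554
City of Fairoaks: $737,018 × 0.01084 = $7,989.27512
Briarton Township: $737,018 × 0.00399 = $2,940.70182
Levies subtotal = $29,893.57862
Total = $29,893.57862 + $247 = $30,140.57862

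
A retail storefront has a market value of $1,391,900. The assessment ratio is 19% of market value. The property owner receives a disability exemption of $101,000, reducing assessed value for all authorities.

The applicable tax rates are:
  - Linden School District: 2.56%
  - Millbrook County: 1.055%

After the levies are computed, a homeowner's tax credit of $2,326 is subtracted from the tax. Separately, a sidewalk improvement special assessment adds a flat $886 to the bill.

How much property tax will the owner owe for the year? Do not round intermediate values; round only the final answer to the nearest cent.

$4,469.12

Assessed value = $1,391,900 × 0.19 = $264,461
Taxable value = $264,461 − $101,000 = $163,461
Linden School District: $163,461 × 0.0256 = $4,184.6016
Millbrook County: $163,461 × 0.01055 = $1,724.51355
Levies subtotal = $5,909.11515
After credit = $5,909.11515 − $2,326 = $3,583.11515
Total = $3,583.11515 + $886 = $4,469.11515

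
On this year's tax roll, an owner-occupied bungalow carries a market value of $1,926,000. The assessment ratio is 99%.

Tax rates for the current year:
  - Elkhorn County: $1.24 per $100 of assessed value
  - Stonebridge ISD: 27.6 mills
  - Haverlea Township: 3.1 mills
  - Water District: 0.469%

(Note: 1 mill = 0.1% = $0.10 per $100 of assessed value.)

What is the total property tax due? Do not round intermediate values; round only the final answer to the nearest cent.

Assessed value = $1,926,000 × 0.99 = $1,906,740
Elkhorn County: $1,906,740 × 0.0124 = $23,643.576
Stonebridge ISD: $1,906,740 × 0.0276 = $52,626.024
Haverlea Township: $1,906,740 × 0.0031 = $5,910.894
Water District: $1,906,740 × 0.00469 = $8,942.6106
Total = $91,123.1046

$91,123.10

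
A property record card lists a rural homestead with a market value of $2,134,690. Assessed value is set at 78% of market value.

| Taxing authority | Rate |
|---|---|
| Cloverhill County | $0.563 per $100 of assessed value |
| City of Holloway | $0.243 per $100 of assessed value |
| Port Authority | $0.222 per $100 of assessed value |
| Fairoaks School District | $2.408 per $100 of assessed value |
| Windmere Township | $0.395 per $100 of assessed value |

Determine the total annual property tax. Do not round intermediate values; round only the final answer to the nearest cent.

Assessed value = $2,134,690 × 0.78 = $1,665,058.2
Cloverhill County: $1,665,058.2 × 0.00563 = $9,374.277666
City of Holloway: $1,665,058.2 × 0.00243 = $4,046.091426
Port Authority: $1,665,058.2 × 0.00222 = $3,696.429204
Fairoaks School District: $1,665,058.2 × 0.02408 = $40,094.601456
Windmere Township: $1,665,058.2 × 0.00395 = $6,576.97989
Total = $9,374.277666 + $4,046.091426 + $3,696.429204 + $40,094.601456 + $6,576.97989 = $63,788.379642

$63,788.38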